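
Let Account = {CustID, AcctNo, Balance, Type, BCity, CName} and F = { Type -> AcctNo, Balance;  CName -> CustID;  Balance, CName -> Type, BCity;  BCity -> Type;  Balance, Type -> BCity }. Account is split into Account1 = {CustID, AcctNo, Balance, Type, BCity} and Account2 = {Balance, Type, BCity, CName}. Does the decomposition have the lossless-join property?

No

Common attributes: Account1 ∩ Account2 = {Balance, Type, BCity}.
Closure of {Balance, Type, BCity}: Type → AcctNo, Balance applies, adding AcctNo. So (Balance, Type, BCity)⁺ = {AcctNo, Balance, Type, BCity}.
The closure contains neither all of Account1 = {CustID, AcctNo, Balance, Type, BCity} nor all of Account2 = {Balance, Type, BCity, CName}, so the common attributes are not a superkey of either fragment. The join is lossy.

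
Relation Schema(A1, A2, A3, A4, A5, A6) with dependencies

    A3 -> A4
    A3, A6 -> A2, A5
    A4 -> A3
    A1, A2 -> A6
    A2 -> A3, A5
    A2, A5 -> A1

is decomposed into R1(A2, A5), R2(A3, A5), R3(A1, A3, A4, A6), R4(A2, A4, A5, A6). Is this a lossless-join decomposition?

Chase test. Columns are A1, A2, A3, A4, A5, A6; row i has aⱼ where attribute j ∈ Ri, else bᵢⱼ.
Initial tableau (one row per fragment):
  row 1: b11 a2 b13 b14 a5 b16
  row 2: b21 b22 a3 b24 a5 b26
  row 3: a1 b32 a3 a4 b35 a6
  row 4: b41 a2 b43 a4 a5 a6
Rows 2 and 3 agree on A3; apply A3→A4 and equate their A4 entries.
Rows 2 and 4 agree on A4; apply A4→A3 and equate their A3 entries.
Rows 1 and 4 agree on A2; apply A2→A3, A5 and equate their A3, A5 entries.
Rows 1 and 4 agree on A2, A5; apply A2, A5→A1 and equate their A1 entries.
Rows 1 and 2 agree on A3; apply A3→A4 and equate their A4 entries.
Rows 3 and 4 agree on A3, A6; apply A3, A6→A2, A5 and equate their A2, A5 entries.
Rows 1 and 4 agree on A1, A2; apply A1, A2→A6 and equate their A6 entries.
Rows 1 and 3 agree on A2, A5; apply A2, A5→A1 and equate their A1 entries.
Row 1 is now all distinguished symbols — the join is lossless.

Yes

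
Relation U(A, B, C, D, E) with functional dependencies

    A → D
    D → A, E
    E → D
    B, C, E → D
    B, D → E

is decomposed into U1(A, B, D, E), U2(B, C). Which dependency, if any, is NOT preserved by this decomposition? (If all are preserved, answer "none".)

A → D lies within U1.
D → A, E lies within U1.
E → D lies within U1.
B, C, E → D: restricted closure across fragments reaches D.
B, D → E lies within U1.
Every dependency is enforceable on the fragments, so the decomposition is dependency-preserving.

none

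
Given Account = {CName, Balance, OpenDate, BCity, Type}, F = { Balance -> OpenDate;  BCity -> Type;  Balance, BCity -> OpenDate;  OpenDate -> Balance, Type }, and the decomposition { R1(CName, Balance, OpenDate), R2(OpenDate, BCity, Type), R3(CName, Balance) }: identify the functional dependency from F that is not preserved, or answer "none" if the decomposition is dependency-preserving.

none

Balance → OpenDate lies within R1.
BCity → Type lies within R2.
Balance, BCity → OpenDate: restricted closure across fragments reaches OpenDate.
OpenDate → Balance, Type: restricted closure across fragments reaches Balance, Type.
Every dependency is enforceable on the fragments, so the decomposition is dependency-preserving.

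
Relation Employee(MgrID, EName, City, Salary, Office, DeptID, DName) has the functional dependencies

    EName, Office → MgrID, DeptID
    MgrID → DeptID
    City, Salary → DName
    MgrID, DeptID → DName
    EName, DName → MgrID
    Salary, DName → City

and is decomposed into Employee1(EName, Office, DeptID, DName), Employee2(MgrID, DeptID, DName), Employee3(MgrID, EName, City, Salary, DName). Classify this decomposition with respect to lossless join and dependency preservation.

Lossless test (chase): Rows 2 and 3 agree on MgrID; apply MgrID→DeptID and equate their DeptID entries. Rows 1 and 3 agree on EName, DName; apply EName, DName→MgrID and equate their MgrID entries. No row becomes fully distinguished — the join is lossy.
Dependency preservation: EName, Office → MgrID, DeptID is not contained in any single fragment, but the restricted closure of its left-hand side across the fragments still reaches the right-hand side; the remaining FDs each lie inside some fragment. All dependencies are preserved.

lossy but dependency-preserving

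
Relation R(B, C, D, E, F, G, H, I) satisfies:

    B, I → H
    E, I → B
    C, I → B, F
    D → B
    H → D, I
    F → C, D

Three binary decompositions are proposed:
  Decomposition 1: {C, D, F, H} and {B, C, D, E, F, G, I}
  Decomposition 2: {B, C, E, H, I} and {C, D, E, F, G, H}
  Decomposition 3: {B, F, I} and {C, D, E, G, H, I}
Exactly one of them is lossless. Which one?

Decomposition 1: common = {C, D, F}, closure = {B, C, D, F} → lossy.
Decomposition 2: common = {C, E, H}, closure = {B, C, D, E, F, H, I} → lossless.
Decomposition 3: common = {I}, closure = {I} → lossy.

Decomposition 2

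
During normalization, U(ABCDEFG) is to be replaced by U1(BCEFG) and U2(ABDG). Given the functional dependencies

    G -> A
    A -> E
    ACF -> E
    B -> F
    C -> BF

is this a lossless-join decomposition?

No

Common attributes: U1 ∩ U2 = {BG}.
Closure of {BG}: G → A applies, adding A; A → E applies, adding E; B → F applies, adding F. So (BG)⁺ = {ABEFG}.
The closure contains neither all of U1 = {BCEFG} nor all of U2 = {ABDG}, so the common attributes are not a superkey of either fragment. The join is lossy.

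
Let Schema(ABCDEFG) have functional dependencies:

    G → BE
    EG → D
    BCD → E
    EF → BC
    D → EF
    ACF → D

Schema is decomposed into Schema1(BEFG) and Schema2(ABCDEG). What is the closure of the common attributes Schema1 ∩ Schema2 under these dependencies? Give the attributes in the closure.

Schema1 ∩ Schema2 = {BEG}.
EG → D applies, adding D
D → EF applies, adding F
EF → BC applies, adding C
Closure: {BCDEFG}.

BCDEFG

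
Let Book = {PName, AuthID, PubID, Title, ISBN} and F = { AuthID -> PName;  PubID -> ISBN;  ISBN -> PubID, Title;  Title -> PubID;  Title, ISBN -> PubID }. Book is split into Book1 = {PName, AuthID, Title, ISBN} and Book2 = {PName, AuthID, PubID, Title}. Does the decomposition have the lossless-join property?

Common attributes: Book1 ∩ Book2 = {PName, AuthID, Title}.
Closure of {PName, AuthID, Title}: Title → PubID applies, adding PubID; PubID → ISBN applies, adding ISBN. So (PName, AuthID, Title)⁺ = {PName, AuthID, PubID, Title, ISBN}.
This closure contains every attribute of Book1, so Book1 ∩ Book2 → Book1. The join is lossless.

Yes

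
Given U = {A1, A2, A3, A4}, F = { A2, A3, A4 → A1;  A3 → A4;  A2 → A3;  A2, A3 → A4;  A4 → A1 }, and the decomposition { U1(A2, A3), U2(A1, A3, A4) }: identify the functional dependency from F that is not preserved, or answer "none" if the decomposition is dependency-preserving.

A2, A3, A4 → A1: restricted closure across fragments reaches A1.
A3 → A4 lies within U2.
A2 → A3 lies within U1.
A2, A3 → A4: restricted closure across fragments reaches A4.
A4 → A1 lies within U2.
Every dependency is enforceable on the fragments, so the decomposition is dependency-preserving.

none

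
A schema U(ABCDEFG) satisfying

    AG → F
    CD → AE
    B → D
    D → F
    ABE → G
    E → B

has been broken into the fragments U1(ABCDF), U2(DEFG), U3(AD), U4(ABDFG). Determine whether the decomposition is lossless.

No

Chase test. Columns are ABCDEFG; row i has aⱼ where attribute j ∈ Ui, else bᵢⱼ.
Initial tableau (one row per fragment):
  row 1: a1 a2 a3 a4 b15 a6 b17
  row 2: b21 b22 b23 a4 a5 a6 a7
  row 3: a1 b32 b33 a4 b35 b36 b37
  row 4: a1 a2 b43 a4 b45 a6 a7
Rows 1 and 3 agree on D; apply D→F and equate their F entries.
No row becomes fully distinguished — the join is lossy.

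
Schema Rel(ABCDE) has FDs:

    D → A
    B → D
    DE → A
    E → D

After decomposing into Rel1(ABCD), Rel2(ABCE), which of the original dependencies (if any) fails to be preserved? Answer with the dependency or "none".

E → D

Check E → D: no single fragment contains all of {DE}, and the restricted closure of {E} across the fragments never reaches {D}.
D → A is preserved.
B → D is preserved.
DE → A is preserved.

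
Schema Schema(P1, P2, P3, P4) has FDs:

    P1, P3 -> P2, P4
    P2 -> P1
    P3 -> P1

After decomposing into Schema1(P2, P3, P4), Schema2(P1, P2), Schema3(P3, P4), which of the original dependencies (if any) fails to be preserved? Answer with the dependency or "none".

P1, P3 → P2, P4: restricted closure across fragments reaches P2, P4.
P2 → P1 lies within Schema2.
P3 → P1: restricted closure across fragments reaches P1.
Every dependency is enforceable on the fragments, so the decomposition is dependency-preserving.

none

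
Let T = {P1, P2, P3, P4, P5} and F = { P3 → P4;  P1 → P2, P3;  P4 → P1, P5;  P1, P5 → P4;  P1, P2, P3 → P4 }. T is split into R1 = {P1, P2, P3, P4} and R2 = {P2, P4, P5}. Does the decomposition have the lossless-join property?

Yes

Common attributes: R1 ∩ R2 = {P2, P4}.
Closure of {P2, P4}: P4 → P1, P5 applies, adding P1, P5; P1 → P2, P3 applies, adding P3. So (P2, P4)⁺ = {P1, P2, P3, P4, P5}.
This closure contains every attribute of R1, so R1 ∩ R2 → R1. The join is lossless.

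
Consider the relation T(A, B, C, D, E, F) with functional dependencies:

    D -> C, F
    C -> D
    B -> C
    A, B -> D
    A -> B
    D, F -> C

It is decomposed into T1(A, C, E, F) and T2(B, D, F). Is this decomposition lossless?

No

Common attributes: T1 ∩ T2 = {F}.
No dependency enlarges {F}, so (F)⁺ = {F}.
The closure contains neither all of T1 = {A, C, E, F} nor all of T2 = {B, D, F}, so the common attributes are not a superkey of either fragment. The join is lossy.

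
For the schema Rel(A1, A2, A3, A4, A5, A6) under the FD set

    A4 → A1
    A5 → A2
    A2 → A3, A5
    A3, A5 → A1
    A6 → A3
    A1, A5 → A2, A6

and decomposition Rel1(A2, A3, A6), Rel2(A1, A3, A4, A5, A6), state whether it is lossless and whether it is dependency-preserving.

lossy and not dependency-preserving

Lossless test: (A3, A6)⁺ = {A3, A6}, which is a superkey of neither fragment — lossy.
Dependency preservation: the restricted closure of {A5} across the fragments never reaches {A2}, so A5 → A2 cannot be enforced without a join — not preserved.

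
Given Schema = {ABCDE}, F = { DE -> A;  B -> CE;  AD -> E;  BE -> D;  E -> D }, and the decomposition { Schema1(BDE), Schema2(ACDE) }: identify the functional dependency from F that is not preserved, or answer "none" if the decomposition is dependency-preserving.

B -> CE

Check B → CE: no single fragment contains all of {BCE}, and the restricted closure of {B} across the fragments never reaches {CE}.
DE → A is preserved.
AD → E is preserved.
BE → D is preserved.
E → D is preserved.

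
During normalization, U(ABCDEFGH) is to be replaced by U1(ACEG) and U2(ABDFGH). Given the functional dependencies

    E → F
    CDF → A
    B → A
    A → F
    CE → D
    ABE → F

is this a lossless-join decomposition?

Common attributes: U1 ∩ U2 = {AG}.
Closure of {AG}: A → F applies, adding F. So (AG)⁺ = {AFG}.
The closure contains neither all of U1 = {ACEG} nor all of U2 = {ABDFGH}, so the common attributes are not a superkey of either fragment. The join is lossy.

No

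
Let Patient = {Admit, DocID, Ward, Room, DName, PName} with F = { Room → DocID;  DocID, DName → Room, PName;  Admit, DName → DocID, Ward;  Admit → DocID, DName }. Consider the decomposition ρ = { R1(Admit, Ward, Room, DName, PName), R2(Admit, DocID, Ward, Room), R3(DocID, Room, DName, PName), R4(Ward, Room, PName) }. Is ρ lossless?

Yes

Chase test. Columns are Admit, DocID, Ward, Room, DName, PName; row i has aⱼ where attribute j ∈ Ri, else bᵢⱼ.
Initial tableau (one row per fragment):
  row 1: a1 b12 a3 a4 a5 a6
  row 2: a1 a2 a3 a4 b25 b26
  row 3: b31 a2 b33 a4 a5 a6
  row 4: b41 b42 a3 a4 b45 a6
Rows 1 and 2 agree on Room; apply Room→DocID and equate their DocID entries.
Rows 1 and 4 agree on Room; apply Room→DocID and equate their DocID entries.
Rows 1 and 2 agree on Admit; apply Admit→DocID, DName and equate their DocID, DName entries.
Rows 1 and 2 agree on DocID, DName; apply DocID, DName→Room, PName and equate their Room, PName entries.
Row 1 is now all distinguished symbols — the join is lossless.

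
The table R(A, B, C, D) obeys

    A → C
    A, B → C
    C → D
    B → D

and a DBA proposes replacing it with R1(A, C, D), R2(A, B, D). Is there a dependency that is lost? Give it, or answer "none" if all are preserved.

none

A → C lies within R1.
A, B → C: restricted closure across fragments reaches C.
C → D lies within R1.
B → D lies within R2.
Every dependency is enforceable on the fragments, so the decomposition is dependency-preserving.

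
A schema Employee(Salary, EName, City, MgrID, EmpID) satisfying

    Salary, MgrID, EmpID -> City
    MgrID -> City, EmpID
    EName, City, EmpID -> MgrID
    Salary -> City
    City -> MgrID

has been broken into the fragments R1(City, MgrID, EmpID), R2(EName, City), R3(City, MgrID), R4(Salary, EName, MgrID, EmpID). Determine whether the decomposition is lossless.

Yes

Chase test. Columns are Salary, EName, City, MgrID, EmpID; row i has aⱼ where attribute j ∈ Ri, else bᵢⱼ.
Initial tableau (one row per fragment):
  row 1: b11 b12 a3 a4 a5
  row 2: b21 a2 a3 b24 b25
  row 3: b31 b32 a3 a4 b35
  row 4: a1 a2 b43 a4 a5
Rows 1 and 3 agree on MgrID; apply MgrID→City, EmpID and equate their City, EmpID entries.
Rows 1 and 4 agree on MgrID; apply MgrID→City, EmpID and equate their City, EmpID entries.
Rows 1 and 2 agree on City; apply City→MgrID and equate their MgrID entries.
Rows 1 and 2 agree on MgrID; apply MgrID→City, EmpID and equate their City, EmpID entries.
Row 4 is now all distinguished symbols — the join is lossless.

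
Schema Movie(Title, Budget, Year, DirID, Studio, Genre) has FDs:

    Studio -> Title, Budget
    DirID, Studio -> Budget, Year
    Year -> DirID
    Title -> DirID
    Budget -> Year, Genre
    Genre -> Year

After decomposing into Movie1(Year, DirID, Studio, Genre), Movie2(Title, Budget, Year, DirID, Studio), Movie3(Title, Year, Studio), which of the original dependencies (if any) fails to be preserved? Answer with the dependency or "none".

Check Budget → Year, Genre: no single fragment contains all of {Budget, Year, Genre}, and the restricted closure of {Budget} across the fragments never reaches {Year, Genre}.
Studio → Title, Budget is preserved.
DirID, Studio → Budget, Year is preserved.
Year → DirID is preserved.
Title → DirID is preserved.
Genre → Year is preserved.

Budget -> Year, Genre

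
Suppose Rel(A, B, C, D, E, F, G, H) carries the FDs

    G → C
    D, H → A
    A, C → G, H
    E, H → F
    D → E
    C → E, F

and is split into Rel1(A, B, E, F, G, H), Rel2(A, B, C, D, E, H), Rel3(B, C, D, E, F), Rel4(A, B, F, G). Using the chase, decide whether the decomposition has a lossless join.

No

Chase test. Columns are A, B, C, D, E, F, G, H; row i has aⱼ where attribute j ∈ Reli, else bᵢⱼ.
Initial tableau (one row per fragment):
  row 1: a1 a2 b13 b14 a5 a6 a7 a8
  row 2: a1 a2 a3 a4 a5 b26 b27 a8
  row 3: b31 a2 a3 a4 a5 a6 b37 b38
  row 4: a1 a2 b43 b44 b45 a6 a7 b48
Rows 1 and 4 agree on G; apply G→C and equate their C entries.
Rows 1 and 4 agree on A, C; apply A, C→G, H and equate their G, H entries.
Rows 1 and 2 agree on E, H; apply E, H→F and equate their F entries.
Rows 1 and 4 agree on C; apply C→E, F and equate their E, F entries.
No row becomes fully distinguished — the join is lossy.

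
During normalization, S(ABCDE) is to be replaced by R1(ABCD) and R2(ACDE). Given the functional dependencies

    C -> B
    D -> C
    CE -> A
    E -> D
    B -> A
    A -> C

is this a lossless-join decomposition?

Yes

Common attributes: R1 ∩ R2 = {ACD}.
Closure of {ACD}: C → B applies, adding B. So (ACD)⁺ = {ABCD}.
This closure contains every attribute of R1, so R1 ∩ R2 → R1. The join is lossless.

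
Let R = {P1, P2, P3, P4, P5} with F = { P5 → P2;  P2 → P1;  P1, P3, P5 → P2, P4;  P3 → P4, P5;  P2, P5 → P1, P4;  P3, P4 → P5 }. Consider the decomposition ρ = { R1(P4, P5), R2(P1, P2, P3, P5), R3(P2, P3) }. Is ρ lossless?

Yes

Chase test. Columns are P1, P2, P3, P4, P5; row i has aⱼ where attribute j ∈ Ri, else bᵢⱼ.
Initial tableau (one row per fragment):
  row 1: b11 b12 b13 a4 a5
  row 2: a1 a2 a3 b24 a5
  row 3: b31 a2 a3 b34 b35
Rows 1 and 2 agree on P5; apply P5→P2 and equate their P2 entries.
Rows 1 and 2 agree on P2; apply P2→P1 and equate their P1 entries.
Rows 1 and 3 agree on P2; apply P2→P1 and equate their P1 entries.
Rows 2 and 3 agree on P3; apply P3→P4, P5 and equate their P4, P5 entries.
Rows 1 and 2 agree on P2, P5; apply P2, P5→P1, P4 and equate their P1, P4 entries.
Row 2 is now all distinguished symbols — the join is lossless.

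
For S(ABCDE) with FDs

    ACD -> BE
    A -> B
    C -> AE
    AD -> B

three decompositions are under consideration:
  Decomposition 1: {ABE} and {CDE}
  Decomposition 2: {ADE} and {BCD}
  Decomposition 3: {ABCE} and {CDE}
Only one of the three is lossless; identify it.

Decomposition 3

Decomposition 1: common = {E}, closure = {E} → lossy.
Decomposition 2: common = {D}, closure = {D} → lossy.
Decomposition 3: common = {CE}, closure = {ABCE} → lossless.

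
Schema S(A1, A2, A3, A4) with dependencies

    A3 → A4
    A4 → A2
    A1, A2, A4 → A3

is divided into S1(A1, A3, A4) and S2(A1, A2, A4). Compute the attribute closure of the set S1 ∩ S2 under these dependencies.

A1, A2, A3, A4

S1 ∩ S2 = {A1, A4}.
A4 → A2 applies, adding A2
A1, A2, A4 → A3 applies, adding A3
Closure: {A1, A2, A3, A4}.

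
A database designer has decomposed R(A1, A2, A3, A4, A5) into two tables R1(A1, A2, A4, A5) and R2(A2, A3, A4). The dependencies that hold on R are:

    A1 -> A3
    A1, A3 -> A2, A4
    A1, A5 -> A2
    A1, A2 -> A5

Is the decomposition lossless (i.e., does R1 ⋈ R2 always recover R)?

No

Common attributes: R1 ∩ R2 = {A2, A4}.
No dependency enlarges {A2, A4}, so (A2, A4)⁺ = {A2, A4}.
The closure contains neither all of R1 = {A1, A2, A4, A5} nor all of R2 = {A2, A3, A4}, so the common attributes are not a superkey of either fragment. The join is lossy.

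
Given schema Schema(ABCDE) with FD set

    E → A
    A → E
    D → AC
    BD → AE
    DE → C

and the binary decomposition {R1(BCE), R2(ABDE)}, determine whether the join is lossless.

Common attributes: R1 ∩ R2 = {BE}.
Closure of {BE}: E → A applies, adding A. So (BE)⁺ = {ABE}.
The closure contains neither all of R1 = {BCE} nor all of R2 = {ABDE}, so the common attributes are not a superkey of either fragment. The join is lossy.

No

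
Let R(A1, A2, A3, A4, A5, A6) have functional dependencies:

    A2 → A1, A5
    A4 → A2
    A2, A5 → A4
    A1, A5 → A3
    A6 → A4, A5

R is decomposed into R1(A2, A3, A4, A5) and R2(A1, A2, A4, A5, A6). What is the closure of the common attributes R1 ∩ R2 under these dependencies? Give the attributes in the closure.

A1, A2, A3, A4, A5

R1 ∩ R2 = {A2, A4, A5}.
A2 → A1, A5 applies, adding A1
A1, A5 → A3 applies, adding A3
Closure: {A1, A2, A3, A4, A5}.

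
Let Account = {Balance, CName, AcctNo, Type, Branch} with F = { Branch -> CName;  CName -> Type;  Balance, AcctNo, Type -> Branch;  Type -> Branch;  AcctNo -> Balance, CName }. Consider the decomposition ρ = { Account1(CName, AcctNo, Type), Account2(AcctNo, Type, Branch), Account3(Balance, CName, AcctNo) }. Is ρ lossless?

Yes

Chase test. Columns are Balance, CName, AcctNo, Type, Branch; row i has aⱼ where attribute j ∈ Accounti, else bᵢⱼ.
Initial tableau (one row per fragment):
  row 1: b11 a2 a3 a4 b15
  row 2: b21 b22 a3 a4 a5
  row 3: a1 a2 a3 b34 b35
Rows 1 and 3 agree on CName; apply CName→Type and equate their Type entries.
Rows 1 and 2 agree on Type; apply Type→Branch and equate their Branch entries.
Rows 1 and 3 agree on Type; apply Type→Branch and equate their Branch entries.
Rows 1 and 2 agree on AcctNo; apply AcctNo→Balance, CName and equate their Balance, CName entries.
Rows 1 and 3 agree on AcctNo; apply AcctNo→Balance, CName and equate their Balance, CName entries.
Row 1 is now all distinguished symbols — the join is lossless.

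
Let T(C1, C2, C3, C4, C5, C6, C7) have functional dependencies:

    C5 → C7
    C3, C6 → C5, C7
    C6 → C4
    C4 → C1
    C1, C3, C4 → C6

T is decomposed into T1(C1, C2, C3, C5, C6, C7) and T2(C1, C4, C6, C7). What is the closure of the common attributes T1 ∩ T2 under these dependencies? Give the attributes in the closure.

C1, C4, C6, C7

T1 ∩ T2 = {C1, C6, C7}.
C6 → C4 applies, adding C4
Closure: {C1, C4, C6, C7}.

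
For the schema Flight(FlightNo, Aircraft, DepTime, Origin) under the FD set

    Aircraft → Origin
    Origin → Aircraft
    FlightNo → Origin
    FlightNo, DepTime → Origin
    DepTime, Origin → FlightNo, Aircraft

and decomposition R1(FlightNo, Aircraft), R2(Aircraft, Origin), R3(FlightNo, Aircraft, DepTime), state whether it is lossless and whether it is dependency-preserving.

Lossless test (chase): Rows 1 and 2 agree on Aircraft; apply Aircraft→Origin and equate their Origin entries. Rows 1 and 3 agree on Aircraft; apply Aircraft→Origin and equate their Origin entries. Row 3 is now all distinguished symbols — the join is lossless.
Dependency preservation: FlightNo → Origin; FlightNo, DepTime → Origin; DepTime, Origin → FlightNo, Aircraft are not contained in any single fragment, but the restricted closure of each left-hand side across the fragments still reaches the right-hand side; the remaining FDs each lie inside some fragment. All dependencies are preserved.

lossless and dependency-preserving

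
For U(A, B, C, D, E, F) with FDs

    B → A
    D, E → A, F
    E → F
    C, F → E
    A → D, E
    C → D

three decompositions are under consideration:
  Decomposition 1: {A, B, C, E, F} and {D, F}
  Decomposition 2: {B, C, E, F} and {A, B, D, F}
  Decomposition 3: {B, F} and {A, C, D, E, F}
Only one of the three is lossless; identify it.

Decomposition 2

Decomposition 1: common = {F}, closure = {F} → lossy.
Decomposition 2: common = {B, F}, closure = {A, B, D, E, F} → lossless.
Decomposition 3: common = {F}, closure = {F} → lossy.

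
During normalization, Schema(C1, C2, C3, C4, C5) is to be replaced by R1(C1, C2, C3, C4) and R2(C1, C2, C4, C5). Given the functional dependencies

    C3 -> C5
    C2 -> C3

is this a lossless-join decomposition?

Yes

Common attributes: R1 ∩ R2 = {C1, C2, C4}.
Closure of {C1, C2, C4}: C2 → C3 applies, adding C3; C3 → C5 applies, adding C5. So (C1, C2, C4)⁺ = {C1, C2, C3, C4, C5}.
This closure contains every attribute of R1, so R1 ∩ R2 → R1. The join is lossless.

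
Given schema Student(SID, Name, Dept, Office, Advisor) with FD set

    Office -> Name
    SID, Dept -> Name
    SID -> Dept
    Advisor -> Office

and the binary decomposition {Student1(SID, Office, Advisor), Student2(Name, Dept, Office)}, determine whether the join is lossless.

Common attributes: Student1 ∩ Student2 = {Office}.
Closure of {Office}: Office → Name applies, adding Name. So (Office)⁺ = {Name, Office}.
The closure contains neither all of Student1 = {SID, Office, Advisor} nor all of Student2 = {Name, Dept, Office}, so the common attributes are not a superkey of either fragment. The join is lossy.

No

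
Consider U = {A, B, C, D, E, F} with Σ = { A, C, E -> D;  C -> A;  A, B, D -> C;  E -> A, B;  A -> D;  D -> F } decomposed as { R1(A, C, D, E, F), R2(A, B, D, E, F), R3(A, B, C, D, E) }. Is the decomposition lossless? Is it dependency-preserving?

Lossless test (chase): Rows 2 and 3 agree on A, B, D; apply A, B, D→C and equate their C entries. Rows 1 and 2 agree on E; apply E→A, B and equate their A, B entries. Rows 1 and 3 agree on D; apply D→F and equate their F entries. Row 1 is now all distinguished symbols — the join is lossless.
Dependency preservation: every FD's attributes lie within a single fragment, so each can be enforced locally — preserved.

lossless and dependency-preserving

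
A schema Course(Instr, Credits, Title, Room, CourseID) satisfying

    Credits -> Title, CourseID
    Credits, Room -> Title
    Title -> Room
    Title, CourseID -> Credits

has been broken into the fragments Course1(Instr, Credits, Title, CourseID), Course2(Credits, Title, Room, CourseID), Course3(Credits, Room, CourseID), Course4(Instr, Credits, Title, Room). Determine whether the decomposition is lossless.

Yes

Chase test. Columns are Instr, Credits, Title, Room, CourseID; row i has aⱼ where attribute j ∈ Coursei, else bᵢⱼ.
Initial tableau (one row per fragment):
  row 1: a1 a2 a3 b14 a5
  row 2: b21 a2 a3 a4 a5
  row 3: b31 a2 b33 a4 a5
  row 4: a1 a2 a3 a4 b45
Rows 1 and 3 agree on Credits; apply Credits→Title, CourseID and equate their Title, CourseID entries.
Rows 1 and 4 agree on Credits; apply Credits→Title, CourseID and equate their Title, CourseID entries.
Rows 1 and 2 agree on Title; apply Title→Room and equate their Room entries.
Row 1 is now all distinguished symbols — the join is lossless.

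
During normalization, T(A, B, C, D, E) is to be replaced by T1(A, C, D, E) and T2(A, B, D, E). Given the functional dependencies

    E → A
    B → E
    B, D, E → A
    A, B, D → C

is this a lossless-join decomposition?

No

Common attributes: T1 ∩ T2 = {A, D, E}.
No dependency enlarges {A, D, E}, so (A, D, E)⁺ = {A, D, E}.
The closure contains neither all of T1 = {A, C, D, E} nor all of T2 = {A, B, D, E}, so the common attributes are not a superkey of either fragment. The join is lossy.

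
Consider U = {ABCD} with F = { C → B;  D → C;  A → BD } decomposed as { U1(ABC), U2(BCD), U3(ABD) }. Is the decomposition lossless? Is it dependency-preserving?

lossless and dependency-preserving

Lossless test (chase): Rows 2 and 3 agree on D; apply D→C and equate their C entries. Rows 1 and 3 agree on A; apply A→BD and equate their BD entries. Row 1 is now all distinguished symbols — the join is lossless.
Dependency preservation: every FD's attributes lie within a single fragment, so each can be enforced locally — preserved.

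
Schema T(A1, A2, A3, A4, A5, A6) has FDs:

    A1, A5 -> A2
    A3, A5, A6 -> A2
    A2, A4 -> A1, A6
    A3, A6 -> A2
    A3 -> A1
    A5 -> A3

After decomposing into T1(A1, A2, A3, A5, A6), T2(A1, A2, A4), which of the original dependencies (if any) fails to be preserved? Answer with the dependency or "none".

Check A2, A4 → A1, A6: no single fragment contains all of {A1, A2, A4, A6}, and the restricted closure of {A2, A4} across the fragments never reaches {A1, A6}.
A1, A5 → A2 is preserved.
A3, A5, A6 → A2 is preserved.
A3, A6 → A2 is preserved.
A3 → A1 is preserved.
A5 → A3 is preserved.

A2, A4 -> A1, A6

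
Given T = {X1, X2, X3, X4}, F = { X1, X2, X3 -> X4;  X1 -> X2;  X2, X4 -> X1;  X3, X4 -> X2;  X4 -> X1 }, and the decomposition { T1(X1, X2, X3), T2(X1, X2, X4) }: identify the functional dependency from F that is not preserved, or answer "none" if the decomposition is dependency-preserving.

Check X1, X2, X3 → X4: no single fragment contains all of {X1, X2, X3, X4}, and the restricted closure of {X1, X2, X3} across the fragments never reaches {X4}.
X1 → X2 is preserved.
X2, X4 → X1 is preserved.
X3, X4 → X2 is preserved.
X4 → X1 is preserved.

X1, X2, X3 -> X4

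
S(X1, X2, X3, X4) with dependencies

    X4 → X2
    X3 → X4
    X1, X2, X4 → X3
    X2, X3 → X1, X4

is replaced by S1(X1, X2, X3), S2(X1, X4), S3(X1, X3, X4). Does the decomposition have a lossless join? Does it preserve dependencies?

Lossless test (chase): Rows 2 and 3 agree on X4; apply X4→X2 and equate their X2 entries. Rows 1 and 3 agree on X3; apply X3→X4 and equate their X4 entries. Rows 2 and 3 agree on X1, X2, X4; apply X1, X2, X4→X3 and equate their X3 entries. Rows 1 and 2 agree on X4; apply X4→X2 and equate their X2 entries. Row 1 is now all distinguished symbols — the join is lossless.
Dependency preservation: the restricted closure of {X4} across the fragments never reaches {X2}, so X4 → X2 cannot be enforced without a join — not preserved.

lossless but not dependency-preserving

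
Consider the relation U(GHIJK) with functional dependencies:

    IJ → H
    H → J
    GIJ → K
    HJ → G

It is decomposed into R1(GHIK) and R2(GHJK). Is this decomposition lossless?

Common attributes: R1 ∩ R2 = {GHK}.
Closure of {GHK}: H → J applies, adding J. So (GHK)⁺ = {GHJK}.
This closure contains every attribute of R2, so R1 ∩ R2 → R2. The join is lossless.

Yes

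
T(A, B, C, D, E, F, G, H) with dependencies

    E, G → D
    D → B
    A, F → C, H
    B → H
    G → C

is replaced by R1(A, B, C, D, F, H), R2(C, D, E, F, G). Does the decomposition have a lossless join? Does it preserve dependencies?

lossy but dependency-preserving

Lossless test: (C, D, F)⁺ = {B, C, D, F, H}, which is a superkey of neither fragment — lossy.
Dependency preservation: every FD's attributes lie within a single fragment, so each can be enforced locally — preserved.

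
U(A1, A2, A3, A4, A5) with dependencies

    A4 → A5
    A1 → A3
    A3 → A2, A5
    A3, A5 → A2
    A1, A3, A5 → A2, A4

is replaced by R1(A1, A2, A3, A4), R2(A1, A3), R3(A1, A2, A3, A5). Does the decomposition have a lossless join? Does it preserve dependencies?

lossless but not dependency-preserving

Lossless test (chase): Rows 1 and 2 agree on A3; apply A3→A2, A5 and equate their A2, A5 entries. Rows 1 and 3 agree on A3; apply A3→A2, A5 and equate their A2, A5 entries. Rows 1 and 2 agree on A1, A3, A5; apply A1, A3, A5→A2, A4 and equate their A2, A4 entries. Rows 1 and 3 agree on A1, A3, A5; apply A1, A3, A5→A2, A4 and equate their A2, A4 entries. Row 1 is now all distinguished symbols — the join is lossless.
Dependency preservation: the restricted closure of {A4} across the fragments never reaches {A5}, so A4 → A5 cannot be enforced without a join — not preserved.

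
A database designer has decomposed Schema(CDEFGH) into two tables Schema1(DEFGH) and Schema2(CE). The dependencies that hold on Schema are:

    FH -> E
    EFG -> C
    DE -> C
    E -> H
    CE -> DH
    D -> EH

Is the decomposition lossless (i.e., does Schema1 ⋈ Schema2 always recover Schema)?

Common attributes: Schema1 ∩ Schema2 = {E}.
Closure of {E}: E → H applies, adding H. So (E)⁺ = {EH}.
The closure contains neither all of Schema1 = {DEFGH} nor all of Schema2 = {CE}, so the common attributes are not a superkey of either fragment. The join is lossy.

No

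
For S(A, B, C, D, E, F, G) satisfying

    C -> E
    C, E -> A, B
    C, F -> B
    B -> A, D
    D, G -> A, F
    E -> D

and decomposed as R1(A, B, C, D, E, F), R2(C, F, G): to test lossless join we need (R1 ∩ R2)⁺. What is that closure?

R1 ∩ R2 = {C, F}.
C → E applies, adding E
C, E → A, B applies, adding A, B
B → A, D applies, adding D
Closure: {A, B, C, D, E, F}.

A, B, C, D, E, F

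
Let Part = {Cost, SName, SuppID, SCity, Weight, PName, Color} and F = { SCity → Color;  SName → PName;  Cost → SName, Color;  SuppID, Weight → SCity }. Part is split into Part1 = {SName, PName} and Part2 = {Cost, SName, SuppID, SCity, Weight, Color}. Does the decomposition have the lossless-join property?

Common attributes: Part1 ∩ Part2 = {SName}.
Closure of {SName}: SName → PName applies, adding PName. So (SName)⁺ = {SName, PName}.
This closure contains every attribute of Part1, so Part1 ∩ Part2 → Part1. The join is lossless.

Yes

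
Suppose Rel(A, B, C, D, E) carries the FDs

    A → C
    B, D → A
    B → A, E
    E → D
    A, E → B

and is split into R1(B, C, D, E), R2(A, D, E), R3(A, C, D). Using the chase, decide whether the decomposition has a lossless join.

No

Chase test. Columns are A, B, C, D, E; row i has aⱼ where attribute j ∈ Ri, else bᵢⱼ.
Initial tableau (one row per fragment):
  row 1: b11 a2 a3 a4 a5
  row 2: a1 b22 b23 a4 a5
  row 3: a1 b32 a3 a4 b35
Rows 2 and 3 agree on A; apply A→C and equate their C entries.
No row becomes fully distinguished — the join is lossy.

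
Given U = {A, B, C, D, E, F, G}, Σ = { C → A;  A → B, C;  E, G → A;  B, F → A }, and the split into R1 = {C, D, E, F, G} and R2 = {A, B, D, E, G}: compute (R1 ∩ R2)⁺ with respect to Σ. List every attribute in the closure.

A, B, C, D, E, G

R1 ∩ R2 = {D, E, G}.
E, G → A applies, adding A
A → B, C applies, adding B, C
Closure: {A, B, C, D, E, G}.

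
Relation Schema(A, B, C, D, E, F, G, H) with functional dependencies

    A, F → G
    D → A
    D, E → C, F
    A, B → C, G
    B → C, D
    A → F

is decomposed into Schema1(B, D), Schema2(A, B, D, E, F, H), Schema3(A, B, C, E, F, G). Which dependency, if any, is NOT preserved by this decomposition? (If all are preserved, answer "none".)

D, E → C, F

Check D, E → C, F: no single fragment contains all of {C, D, E, F}, and the restricted closure of {D, E} across the fragments never reaches {C, F}.
A, F → G is preserved.
D → A is preserved.
A, B → C, G is preserved.
B → C, D is preserved.
A → F is preserved.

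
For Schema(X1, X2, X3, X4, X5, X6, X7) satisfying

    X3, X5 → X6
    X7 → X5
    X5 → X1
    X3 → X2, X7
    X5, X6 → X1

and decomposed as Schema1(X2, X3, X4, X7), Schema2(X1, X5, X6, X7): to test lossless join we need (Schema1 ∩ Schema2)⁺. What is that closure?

X1, X5, X7

Schema1 ∩ Schema2 = {X7}.
X7 → X5 applies, adding X5
X5 → X1 applies, adding X1
Closure: {X1, X5, X7}.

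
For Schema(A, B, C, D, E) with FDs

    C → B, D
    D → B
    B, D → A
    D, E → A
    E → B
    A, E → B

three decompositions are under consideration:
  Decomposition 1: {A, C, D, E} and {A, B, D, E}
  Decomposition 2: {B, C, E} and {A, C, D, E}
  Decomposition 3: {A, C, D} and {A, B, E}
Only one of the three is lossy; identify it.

Decomposition 1: common = {A, D, E}, closure = {A, B, D, E} → lossless.
Decomposition 2: common = {C, E}, closure = {A, B, C, D, E} → lossless.
Decomposition 3: common = {A}, closure = {A} → lossy.

Decomposition 3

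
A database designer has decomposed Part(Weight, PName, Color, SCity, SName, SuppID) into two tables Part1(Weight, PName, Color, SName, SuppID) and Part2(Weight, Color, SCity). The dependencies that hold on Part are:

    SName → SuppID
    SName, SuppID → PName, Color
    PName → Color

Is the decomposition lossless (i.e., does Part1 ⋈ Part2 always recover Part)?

Common attributes: Part1 ∩ Part2 = {Weight, Color}.
No dependency enlarges {Weight, Color}, so (Weight, Color)⁺ = {Weight, Color}.
The closure contains neither all of Part1 = {Weight, PName, Color, SName, SuppID} nor all of Part2 = {Weight, Color, SCity}, so the common attributes are not a superkey of either fragment. The join is lossy.

No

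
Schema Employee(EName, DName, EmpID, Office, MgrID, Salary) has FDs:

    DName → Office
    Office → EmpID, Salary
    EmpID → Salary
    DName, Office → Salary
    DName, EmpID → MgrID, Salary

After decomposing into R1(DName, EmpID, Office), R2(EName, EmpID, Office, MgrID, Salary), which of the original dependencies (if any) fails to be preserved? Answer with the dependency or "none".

DName, EmpID → MgrID, Salary

Check DName, EmpID → MgrID, Salary: no single fragment contains all of {DName, EmpID, MgrID, Salary}, and the restricted closure of {DName, EmpID} across the fragments never reaches {MgrID, Salary}.
DName → Office is preserved.
Office → EmpID, Salary is preserved.
EmpID → Salary is preserved.
DName, Office → Salary is preserved.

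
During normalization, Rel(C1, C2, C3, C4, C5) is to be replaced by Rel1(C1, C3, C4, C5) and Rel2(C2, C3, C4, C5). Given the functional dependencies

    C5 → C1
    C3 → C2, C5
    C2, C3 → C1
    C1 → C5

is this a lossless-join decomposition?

Common attributes: Rel1 ∩ Rel2 = {C3, C4, C5}.
Closure of {C3, C4, C5}: C5 → C1 applies, adding C1; C3 → C2, C5 applies, adding C2. So (C3, C4, C5)⁺ = {C1, C2, C3, C4, C5}.
This closure contains every attribute of Rel1, so Rel1 ∩ Rel2 → Rel1. The join is lossless.

Yes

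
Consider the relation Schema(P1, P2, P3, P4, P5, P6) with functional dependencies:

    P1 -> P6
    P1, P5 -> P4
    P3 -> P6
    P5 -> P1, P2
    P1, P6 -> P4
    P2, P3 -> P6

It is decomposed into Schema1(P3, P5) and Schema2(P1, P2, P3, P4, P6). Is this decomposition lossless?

No

Common attributes: Schema1 ∩ Schema2 = {P3}.
Closure of {P3}: P3 → P6 applies, adding P6. So (P3)⁺ = {P3, P6}.
The closure contains neither all of Schema1 = {P3, P5} nor all of Schema2 = {P1, P2, P3, P4, P6}, so the common attributes are not a superkey of either fragment. The join is lossy.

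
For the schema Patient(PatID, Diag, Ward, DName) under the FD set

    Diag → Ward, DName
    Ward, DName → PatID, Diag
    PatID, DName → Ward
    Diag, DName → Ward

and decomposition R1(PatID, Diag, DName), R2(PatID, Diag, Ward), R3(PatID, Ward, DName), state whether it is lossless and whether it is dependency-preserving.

Lossless test (chase): Rows 1 and 2 agree on Diag; apply Diag→Ward, DName and equate their Ward, DName entries. Rows 1 and 3 agree on Ward, DName; apply Ward, DName→PatID, Diag and equate their PatID, Diag entries. Row 1 is now all distinguished symbols — the join is lossless.
Dependency preservation: Diag → Ward, DName; Ward, DName → PatID, Diag; Diag, DName → Ward are not contained in any single fragment, but the restricted closure of each left-hand side across the fragments still reaches the right-hand side; the remaining FDs each lie inside some fragment. All dependencies are preserved.

lossless and dependency-preserving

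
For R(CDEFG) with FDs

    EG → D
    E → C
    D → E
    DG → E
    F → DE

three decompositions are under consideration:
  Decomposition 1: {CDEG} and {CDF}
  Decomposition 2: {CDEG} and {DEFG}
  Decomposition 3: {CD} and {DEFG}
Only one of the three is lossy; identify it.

Decomposition 1: common = {CD}, closure = {CDE} → lossy.
Decomposition 2: common = {DEG}, closure = {CDEG} → lossless.
Decomposition 3: common = {D}, closure = {CDE} → lossless.

Decomposition 1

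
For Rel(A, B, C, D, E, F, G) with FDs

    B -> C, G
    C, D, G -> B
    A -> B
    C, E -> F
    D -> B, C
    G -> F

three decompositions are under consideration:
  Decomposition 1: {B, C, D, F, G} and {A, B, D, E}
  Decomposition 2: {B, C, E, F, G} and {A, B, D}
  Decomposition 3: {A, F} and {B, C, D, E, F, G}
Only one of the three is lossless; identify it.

Decomposition 1

Decomposition 1: common = {B, D}, closure = {B, C, D, F, G} → lossless.
Decomposition 2: common = {B}, closure = {B, C, F, G} → lossy.
Decomposition 3: common = {F}, closure = {F} → lossy.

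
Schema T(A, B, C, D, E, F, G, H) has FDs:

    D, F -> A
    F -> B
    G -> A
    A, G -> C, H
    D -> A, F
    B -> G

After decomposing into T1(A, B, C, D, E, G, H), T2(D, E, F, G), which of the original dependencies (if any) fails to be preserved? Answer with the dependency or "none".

Check F → B: no single fragment contains all of {B, F}, and the restricted closure of {F} across the fragments never reaches {B}.
D, F → A is preserved.
G → A is preserved.
A, G → C, H is preserved.
D → A, F is preserved.
B → G is preserved.

F -> B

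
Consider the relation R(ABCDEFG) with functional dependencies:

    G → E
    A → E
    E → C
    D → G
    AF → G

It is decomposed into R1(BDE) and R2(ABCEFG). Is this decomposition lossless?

Common attributes: R1 ∩ R2 = {BE}.
Closure of {BE}: E → C applies, adding C. So (BE)⁺ = {BCE}.
The closure contains neither all of R1 = {BDE} nor all of R2 = {ABCEFG}, so the common attributes are not a superkey of either fragment. The join is lossy.

No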